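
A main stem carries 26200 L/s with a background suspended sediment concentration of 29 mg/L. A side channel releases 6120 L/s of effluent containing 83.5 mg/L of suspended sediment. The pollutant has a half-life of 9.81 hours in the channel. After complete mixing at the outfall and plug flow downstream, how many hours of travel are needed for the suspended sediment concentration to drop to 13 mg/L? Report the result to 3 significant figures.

After mixing, C = (26200·29.00 + 6120·83.50) / 32320 = 1271000/32320 = 39.32 mg/L.
Half-life 9.81 h → k = ln 2 / 9.81 = 0.07066 h⁻¹ = 1.696 d⁻¹.
39.32·exp(−k·t) = 13 → t = ln(39.32/13)/k = 56390 s = 15.66 h.

15.7 h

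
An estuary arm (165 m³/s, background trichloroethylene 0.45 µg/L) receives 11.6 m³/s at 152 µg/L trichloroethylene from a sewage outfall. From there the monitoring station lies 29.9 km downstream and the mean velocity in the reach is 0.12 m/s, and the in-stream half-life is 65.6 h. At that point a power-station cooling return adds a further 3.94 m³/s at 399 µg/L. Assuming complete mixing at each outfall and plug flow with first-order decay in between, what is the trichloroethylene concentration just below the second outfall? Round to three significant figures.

Mass balance: C = (165.0·0.4500 + 11.60·152.0) / 176.6 = 1837/176.6 = 10.40 µg/L; combined flow 176.6 m³/s.
Travel time t = 29.9·1000 / 0.12 = 249200 s = 69.21 h.
Half-life 65.6 h → k = ln 2 / 65.6 = 0.01057 h⁻¹ = 0.2536 d⁻¹.
After decay, C = 10.40 × e^(−kt) = 10.40 × 0.4813 = 5.007 µg/L.
At the second outfall, C = (176.6·5.007 + 3.940·399.0) / (176.6 + 3.940) = 13.61 µg/L.

13.6 µg/L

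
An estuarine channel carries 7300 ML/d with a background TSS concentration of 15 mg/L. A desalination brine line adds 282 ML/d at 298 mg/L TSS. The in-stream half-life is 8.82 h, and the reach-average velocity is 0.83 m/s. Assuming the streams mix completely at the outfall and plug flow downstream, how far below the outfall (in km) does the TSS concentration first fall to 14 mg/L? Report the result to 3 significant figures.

Flow-weighted average: C = (7300·15.00 + 282.0·298.0) / 7582 = 193500/7582 = 25.53 mg/L.
Half-life 8.82 h → k = ln 2 / 8.82 = 0.07859 h⁻¹ = 1.886 d⁻¹.
Set 25.53·exp(−k·t) = 14 → t = ln(25.53/14)/k = 27510 s = 7.643 h.
Distance = v·t = 0.83·27510 = 22840 m = 22.84 km.

22.8 km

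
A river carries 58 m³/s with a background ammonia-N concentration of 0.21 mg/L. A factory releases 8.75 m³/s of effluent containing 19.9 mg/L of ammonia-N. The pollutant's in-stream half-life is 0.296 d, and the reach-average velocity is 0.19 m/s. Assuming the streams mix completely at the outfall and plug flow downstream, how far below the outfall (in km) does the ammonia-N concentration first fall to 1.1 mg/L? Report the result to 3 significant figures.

Mass balance: C = (58.00·0.2100 + 8.750·19.90) / 66.75 = 186.3/66.75 = 2.791 mg/L.
Half-life 0.296 d → k = ln 2 / 0.296 = 2.342 d⁻¹.
Set 2.791·exp(−k·t) = 1.1 → t = ln(2.791/1.1)/k = 34350 s = 9.543 h.
Distance = v·t = 0.19·34350 = 6527 m = 6.527 km.

6.53 km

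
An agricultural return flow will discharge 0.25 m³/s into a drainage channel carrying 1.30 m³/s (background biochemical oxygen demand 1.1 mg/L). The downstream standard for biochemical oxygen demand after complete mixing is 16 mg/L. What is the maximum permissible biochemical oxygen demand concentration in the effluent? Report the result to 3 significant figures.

93.5 mg/L

At the limit, (Qr·Cr + Qe·Cₑ)/(Qr + Qe) = 16:
Cₑ = (1.550·16 − 1.300·1.100) / 0.2500 = 93.48 mg/L.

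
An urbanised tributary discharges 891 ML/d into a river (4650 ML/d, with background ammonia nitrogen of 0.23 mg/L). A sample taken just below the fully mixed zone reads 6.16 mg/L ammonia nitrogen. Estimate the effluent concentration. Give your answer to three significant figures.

Mass balance: 4650·0.2300 + 891.0·Cₑ = 5541·6.160
→ Cₑ = (5541·6.160 − 4650·0.2300) / 891.0 = 37.11 mg/L.

37.1 mg/L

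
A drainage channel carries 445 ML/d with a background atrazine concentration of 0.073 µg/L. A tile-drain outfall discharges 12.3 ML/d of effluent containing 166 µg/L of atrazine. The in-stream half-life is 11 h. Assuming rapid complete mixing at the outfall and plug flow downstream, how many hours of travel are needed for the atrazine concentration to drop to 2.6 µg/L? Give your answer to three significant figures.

Conservation of mass: C = (445.0·0.07300 + 12.30·166.0) / 457.3 = 2074/457.3 = 4.536 µg/L.
Half-life 11 h → k = ln 2 / 11 = 0.06301 h⁻¹ = 1.512 d⁻¹.
4.536·exp(−k·t) = 2.6 → t = ln(4.536/2.6)/k = 31790 s = 8.832 h.

8.83 h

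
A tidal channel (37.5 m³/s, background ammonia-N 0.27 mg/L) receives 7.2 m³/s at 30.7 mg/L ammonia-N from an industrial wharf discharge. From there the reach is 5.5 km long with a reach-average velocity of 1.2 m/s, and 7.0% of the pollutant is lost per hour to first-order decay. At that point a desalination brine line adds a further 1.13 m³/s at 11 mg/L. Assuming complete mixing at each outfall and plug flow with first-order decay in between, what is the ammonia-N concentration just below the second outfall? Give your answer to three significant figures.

Mass balance: C = (37.50·0.2700 + 7.200·30.70) / 44.70 = 231.2/44.70 = 5.171 mg/L; combined flow 44.70 m³/s.
Travel time t = 5.5·1000 / 1.2 = 4583 s = 1.273 h.
7.0%/h lost → k = −ln(1 − 0.07) = 0.07257 h⁻¹.
First-order decay: C = 5.171·exp(−k·t) = 5.171·0.9117 = 4.715 mg/L.
Second outfall: C = (44.70·4.715 + 1.130·11.00)/45.83 = 4.870 mg/L.

4.87 mg/L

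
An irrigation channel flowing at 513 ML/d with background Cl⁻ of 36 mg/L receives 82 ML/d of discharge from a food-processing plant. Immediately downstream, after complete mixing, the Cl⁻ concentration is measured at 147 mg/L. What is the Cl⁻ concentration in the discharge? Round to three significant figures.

841 mg/L

Mass balance: 513.0·36.00 + 82.00·Cₑ = 595.0·147.0
→ Cₑ = (595.0·147.0 − 513.0·36.00) / 82.00 = 841.4 mg/L.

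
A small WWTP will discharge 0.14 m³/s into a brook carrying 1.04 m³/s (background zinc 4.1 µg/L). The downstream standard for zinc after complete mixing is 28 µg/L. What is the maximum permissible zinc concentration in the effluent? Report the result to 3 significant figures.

At the limit, (Qr·Cr + Qe·Cₑ)/(Qr + Qe) = 28:
Cₑ = (1.180·28 − 1.040·4.100) / 0.1400 = 205.5 µg/L.

206 µg/L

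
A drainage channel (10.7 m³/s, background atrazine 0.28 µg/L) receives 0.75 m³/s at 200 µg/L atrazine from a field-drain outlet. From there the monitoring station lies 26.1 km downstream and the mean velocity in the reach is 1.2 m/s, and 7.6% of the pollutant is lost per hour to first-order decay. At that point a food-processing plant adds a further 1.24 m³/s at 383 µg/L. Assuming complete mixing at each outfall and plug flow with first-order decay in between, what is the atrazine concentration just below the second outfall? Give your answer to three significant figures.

44.9 µg/L

Conservation of mass: C = (10.70·0.2800 + 0.7500·200.0) / 11.45 = 153.0/11.45 = 13.36 µg/L; combined flow 11.45 m³/s.
Travel time t = 26.1·1000 / 1.2 = 21750 s = 6.042 h.
7.6%/h lost → k = −ln(1 − 0.076) = 0.07904 h⁻¹.
After decay, C = 13.36 × e^(−kt) = 13.36 × 0.6203 = 8.289 µg/L.
At the second outfall, C = (11.45·8.289 + 1.240·383.0) / (11.45 + 1.240) = 44.90 µg/L.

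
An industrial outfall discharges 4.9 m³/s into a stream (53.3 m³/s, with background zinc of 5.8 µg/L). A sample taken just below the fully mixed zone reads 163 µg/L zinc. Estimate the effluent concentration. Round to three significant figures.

Mass balance: 53.30·5.800 + 4.900·Cₑ = 58.20·163.0
→ Cₑ = (58.20·163.0 − 53.30·5.800) / 4.900 = 1873 µg/L.

1870 µg/L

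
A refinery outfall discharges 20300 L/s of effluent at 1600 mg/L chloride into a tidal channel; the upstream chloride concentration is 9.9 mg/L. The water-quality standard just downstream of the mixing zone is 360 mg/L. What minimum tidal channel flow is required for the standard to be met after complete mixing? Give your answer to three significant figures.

71900 L/s

Set C_mix = 360: (Q·9.900 + 20300·1600) / (Q + 20300) = 360
→ Q = 20300·(1600 − 360)/(360 − 9.900) = 71900 L/s.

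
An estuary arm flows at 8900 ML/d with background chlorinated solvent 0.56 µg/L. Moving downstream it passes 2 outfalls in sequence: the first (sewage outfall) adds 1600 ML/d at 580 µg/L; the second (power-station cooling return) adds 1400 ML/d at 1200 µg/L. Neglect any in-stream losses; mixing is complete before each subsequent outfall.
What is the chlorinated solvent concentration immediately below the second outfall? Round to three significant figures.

After outfall 1: Q = 8900 + 1600 = 10500 ML/d; C = (8900·0.5600 + 1600·580.0)/10500 = 88.86 µg/L.
After outfall 2: Q = 10500 + 1400 = 11900 ML/d; C = (10500·88.86 + 1400·1200)/11900 = 219.6 µg/L.

220 µg/L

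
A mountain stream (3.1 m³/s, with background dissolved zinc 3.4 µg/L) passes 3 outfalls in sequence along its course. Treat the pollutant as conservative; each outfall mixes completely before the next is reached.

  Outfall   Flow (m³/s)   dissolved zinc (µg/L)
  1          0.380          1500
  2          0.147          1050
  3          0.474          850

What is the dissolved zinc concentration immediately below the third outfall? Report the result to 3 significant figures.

Below outfall 1: Q → 3.480 m³/s, C = (3.100·3.400 + 0.3800·1500)/3.480 = 166.8 µg/L.
Below outfall 2: Q → 3.627 m³/s, C = (3.480·166.8 + 0.1470·1050)/3.627 = 202.6 µg/L.
Below outfall 3: Q → 4.101 m³/s, C = (3.627·202.6 + 0.4740·850.0)/4.101 = 277.4 µg/L.

277 µg/L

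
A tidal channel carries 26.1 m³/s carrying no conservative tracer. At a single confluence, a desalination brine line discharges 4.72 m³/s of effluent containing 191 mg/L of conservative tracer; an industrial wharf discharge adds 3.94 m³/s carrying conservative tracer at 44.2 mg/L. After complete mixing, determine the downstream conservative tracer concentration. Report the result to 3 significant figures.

30.9 mg/L

Conservation of mass: C = (26.10·0 + 4.720·191.0 + 3.940·44.20) / 34.76 = 1076/34.76 = 30.95 mg/L.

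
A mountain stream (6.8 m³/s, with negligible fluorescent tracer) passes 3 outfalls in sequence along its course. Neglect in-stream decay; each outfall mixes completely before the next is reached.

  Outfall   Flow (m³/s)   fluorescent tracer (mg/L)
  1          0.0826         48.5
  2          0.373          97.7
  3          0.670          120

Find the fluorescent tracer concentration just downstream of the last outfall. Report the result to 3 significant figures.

After outfall 1: Q = 6.800 + 0.08260 = 6.883 m³/s; C = (6.800·0 + 0.08260·48.50)/6.883 = 0.5821 mg/L.
After outfall 2: Q = 6.883 + 0.3730 = 7.256 m³/s; C = (6.883·0.5821 + 0.3730·97.70)/7.256 = 5.575 mg/L.
After outfall 3: Q = 7.256 + 0.6700 = 7.926 m³/s; C = (7.256·5.575 + 0.6700·120.0)/7.926 = 15.25 mg/L.

15.2 mg/L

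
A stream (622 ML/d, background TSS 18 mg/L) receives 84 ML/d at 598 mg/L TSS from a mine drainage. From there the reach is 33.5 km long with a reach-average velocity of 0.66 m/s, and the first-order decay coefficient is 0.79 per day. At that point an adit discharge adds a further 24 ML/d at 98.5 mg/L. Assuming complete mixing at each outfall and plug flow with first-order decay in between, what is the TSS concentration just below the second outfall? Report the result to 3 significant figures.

56.1 mg/L

After mixing, C = (622.0·18.00 + 84.00·598.0) / 706.0 = 61430/706.0 = 87.01 mg/L; combined flow 706.0 ML/d.
Travel time t = 33.5·1000 / 0.66 = 50760 s = 14.10 h.
After decay, C = 87.01 × e^(−kt) = 87.01 × 0.6287 = 54.70 mg/L.
At the second outfall, C = (706.0·54.70 + 24.00·98.50) / (706.0 + 24.00) = 56.14 mg/L.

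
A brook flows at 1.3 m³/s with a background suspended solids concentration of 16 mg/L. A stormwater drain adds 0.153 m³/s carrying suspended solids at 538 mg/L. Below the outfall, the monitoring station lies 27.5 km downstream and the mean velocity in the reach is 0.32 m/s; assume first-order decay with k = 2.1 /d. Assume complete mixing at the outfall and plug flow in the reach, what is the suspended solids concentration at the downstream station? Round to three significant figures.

8.79 mg/L

Flow-weighted average: C = (1.300·16.00 + 0.1530·538.0) / 1.453 = 103.1/1.453 = 70.97 mg/L.
Travel time t = 27.5·1000 / 0.32 = 85940 s = 23.87 h.
Decay over the reach: 70.97·exp(−kt) = 70.97·0.1238 = 8.789 mg/L.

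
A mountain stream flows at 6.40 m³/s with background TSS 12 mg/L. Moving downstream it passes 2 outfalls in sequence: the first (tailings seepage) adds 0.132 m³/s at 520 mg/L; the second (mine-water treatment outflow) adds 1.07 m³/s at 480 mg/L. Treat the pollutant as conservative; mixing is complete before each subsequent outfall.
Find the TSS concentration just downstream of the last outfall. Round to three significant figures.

86.7 mg/L

Below outfall 1: Q → 6.532 m³/s, C = (6.400·12.00 + 0.1320·520.0)/6.532 = 22.27 mg/L.
Below outfall 2: Q → 7.602 m³/s, C = (6.532·22.27 + 1.070·480.0)/7.602 = 86.69 mg/L.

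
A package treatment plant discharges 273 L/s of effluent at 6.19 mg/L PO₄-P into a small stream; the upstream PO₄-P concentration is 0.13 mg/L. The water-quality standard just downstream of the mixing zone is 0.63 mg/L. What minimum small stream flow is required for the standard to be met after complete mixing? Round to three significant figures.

Set C_mix = 0.63: (Q·0.1300 + 273.0·6.190) / (Q + 273.0) = 0.63
→ Q = 273.0·(6.190 − 0.63)/(0.63 − 0.1300) = 3036 L/s.

3040 L/s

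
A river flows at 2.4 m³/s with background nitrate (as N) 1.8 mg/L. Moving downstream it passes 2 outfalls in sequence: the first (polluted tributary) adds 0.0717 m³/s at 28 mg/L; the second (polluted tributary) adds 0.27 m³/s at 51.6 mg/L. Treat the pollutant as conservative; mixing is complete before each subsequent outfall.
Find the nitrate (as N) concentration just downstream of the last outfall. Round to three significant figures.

7.39 mg/L

Below outfall 1: Q → 2.472 m³/s, C = (2.400·1.800 + 0.07170·28.00)/2.472 = 2.560 mg/L.
Below outfall 2: Q → 2.742 m³/s, C = (2.472·2.560 + 0.2700·51.60)/2.742 = 7.389 mg/L.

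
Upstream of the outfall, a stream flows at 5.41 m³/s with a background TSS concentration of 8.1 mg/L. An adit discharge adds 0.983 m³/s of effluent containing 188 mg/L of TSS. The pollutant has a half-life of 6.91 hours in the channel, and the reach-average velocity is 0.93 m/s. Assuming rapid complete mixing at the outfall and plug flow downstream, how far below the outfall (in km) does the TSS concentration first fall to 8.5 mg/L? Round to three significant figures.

After mixing, C = (5.410·8.100 + 0.9830·188.0) / 6.393 = 228.6/6.393 = 35.76 mg/L.
Half-life 6.91 h → k = ln 2 / 6.91 = 0.1003 h⁻¹ = 2.407 d⁻¹.
Set 35.76·exp(−k·t) = 8.5 → t = ln(35.76/8.5)/k = 51570 s = 14.32 h.
Distance = v·t = 0.93·51570 = 47960 m = 47.96 km.

48.0 km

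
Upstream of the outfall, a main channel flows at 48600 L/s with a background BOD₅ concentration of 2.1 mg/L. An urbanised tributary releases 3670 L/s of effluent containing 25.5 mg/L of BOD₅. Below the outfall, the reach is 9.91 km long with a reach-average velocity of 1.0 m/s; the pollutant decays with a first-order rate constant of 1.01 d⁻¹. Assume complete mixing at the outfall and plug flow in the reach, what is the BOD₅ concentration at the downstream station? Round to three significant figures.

3.33 mg/L

Flow-weighted average: C = (48600·2.100 + 3670·25.50) / 52270 = 195600/52270 = 3.743 mg/L.
Travel time t = 9.91·1000 / 1.0 = 9910 s = 2.753 h.
Decay over the reach: 3.743·exp(−kt) = 3.743·0.8906 = 3.334 mg/L.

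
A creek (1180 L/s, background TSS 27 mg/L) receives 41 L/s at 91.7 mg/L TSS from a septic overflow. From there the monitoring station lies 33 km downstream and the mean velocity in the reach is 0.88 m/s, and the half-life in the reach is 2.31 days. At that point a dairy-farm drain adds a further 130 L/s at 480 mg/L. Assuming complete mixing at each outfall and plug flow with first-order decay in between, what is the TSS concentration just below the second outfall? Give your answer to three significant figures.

69.3 mg/L

After mixing, C = (1180·27.00 + 41.00·91.70) / 1221 = 35620/1221 = 29.17 mg/L; combined flow 1221 L/s.
Travel time t = 33·1000 / 0.88 = 37500 s = 10.42 h.
Half-life 2.31 d → k = ln 2 / 2.31 = 0.3001 d⁻¹.
Decay over the reach: 29.17·exp(−kt) = 29.17·0.8779 = 25.61 mg/L.
At the second outfall, C = (1221·25.61 + 130.0·480.0) / (1221 + 130.0) = 69.33 mg/L.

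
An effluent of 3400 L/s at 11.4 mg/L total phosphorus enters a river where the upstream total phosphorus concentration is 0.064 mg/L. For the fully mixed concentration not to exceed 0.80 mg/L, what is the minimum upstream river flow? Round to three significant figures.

49000 L/s

Set C_mix = 0.80: (Q·0.06400 + 3400·11.40) / (Q + 3400) = 0.80
→ Q = 3400·(11.40 − 0.80)/(0.80 − 0.06400) = 48970 L/s.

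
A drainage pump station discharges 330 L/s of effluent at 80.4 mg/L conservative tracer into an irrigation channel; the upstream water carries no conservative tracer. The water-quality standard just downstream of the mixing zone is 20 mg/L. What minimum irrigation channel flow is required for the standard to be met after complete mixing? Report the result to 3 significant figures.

Set C_mix = 20: (Q·0 + 330.0·80.40) / (Q + 330.0) = 20
→ Q = 330.0·(80.40 − 20)/(20 − 0) = 996.6 L/s.

997 L/s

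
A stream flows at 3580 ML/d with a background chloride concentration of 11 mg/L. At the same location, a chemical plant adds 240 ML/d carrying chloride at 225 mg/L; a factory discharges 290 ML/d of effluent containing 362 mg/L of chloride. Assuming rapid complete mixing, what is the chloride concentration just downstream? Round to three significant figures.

Flow-weighted average: C = (3580·11.00 + 240.0·225.0 + 290.0·362.0) / 4110 = 198400/4110 = 48.26 mg/L.

48.3 mg/L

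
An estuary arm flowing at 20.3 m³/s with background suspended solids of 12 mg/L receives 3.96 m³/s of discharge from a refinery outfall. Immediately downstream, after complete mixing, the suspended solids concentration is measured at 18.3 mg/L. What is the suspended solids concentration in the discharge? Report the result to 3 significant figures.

Mass balance: 20.30·12.00 + 3.960·Cₑ = 24.26·18.30
→ Cₑ = (24.26·18.30 − 20.30·12.00) / 3.960 = 50.60 mg/L.

50.6 mg/L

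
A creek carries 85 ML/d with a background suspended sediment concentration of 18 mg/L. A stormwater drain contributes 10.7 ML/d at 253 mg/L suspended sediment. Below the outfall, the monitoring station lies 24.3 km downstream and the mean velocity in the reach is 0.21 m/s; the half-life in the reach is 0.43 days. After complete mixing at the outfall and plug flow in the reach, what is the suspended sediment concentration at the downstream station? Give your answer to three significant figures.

Flow-weighted average: C = (85.00·18.00 + 10.70·253.0) / 95.70 = 4237/95.70 = 44.27 mg/L.
Travel time t = 24.3·1000 / 0.21 = 115700 s = 32.14 h.
Half-life 0.43 d → k = ln 2 / 0.43 = 1.612 d⁻¹.
After decay, C = 44.27 × e^(−kt) = 44.27 × 0.1155 = 5.112 mg/L.

5.11 mg/L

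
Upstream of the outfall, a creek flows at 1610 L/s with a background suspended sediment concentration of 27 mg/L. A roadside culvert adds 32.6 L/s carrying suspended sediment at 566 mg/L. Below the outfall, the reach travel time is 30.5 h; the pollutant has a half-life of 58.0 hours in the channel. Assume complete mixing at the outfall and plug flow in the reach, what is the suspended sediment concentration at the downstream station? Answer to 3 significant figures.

26.2 mg/L

Mass balance: C = (1610·27.00 + 32.60·566.0) / 1643 = 61920/1643 = 37.70 mg/L.
Half-life 58.0 h → k = ln 2 / 58.0 = 0.01195 h⁻¹ = 0.2868 d⁻¹.
Decay over the reach: 37.70·exp(−kt) = 37.70·0.6945 = 26.18 mg/L.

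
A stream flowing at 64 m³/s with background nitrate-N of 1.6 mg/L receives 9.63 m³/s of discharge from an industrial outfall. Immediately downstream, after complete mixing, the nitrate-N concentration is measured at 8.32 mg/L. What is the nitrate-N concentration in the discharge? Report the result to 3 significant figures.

53.0 mg/L

Mass balance: 64.00·1.600 + 9.630·Cₑ = 73.63·8.320
→ Cₑ = (73.63·8.320 − 64.00·1.600) / 9.630 = 52.98 mg/L.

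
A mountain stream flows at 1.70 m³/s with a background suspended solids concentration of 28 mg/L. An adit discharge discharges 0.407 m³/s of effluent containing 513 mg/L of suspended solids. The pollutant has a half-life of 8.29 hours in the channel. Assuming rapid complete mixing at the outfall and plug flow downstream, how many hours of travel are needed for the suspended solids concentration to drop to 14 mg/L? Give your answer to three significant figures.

25.9 h

Mass balance: C = (1.700·28.00 + 0.4070·513.0) / 2.107 = 256.4/2.107 = 121.7 mg/L.
Half-life 8.29 h → k = ln 2 / 8.29 = 0.08361 h⁻¹ = 2.007 d⁻¹.
121.7·exp(−k·t) = 14 → t = ln(121.7/14)/k = 93100 s = 25.86 h.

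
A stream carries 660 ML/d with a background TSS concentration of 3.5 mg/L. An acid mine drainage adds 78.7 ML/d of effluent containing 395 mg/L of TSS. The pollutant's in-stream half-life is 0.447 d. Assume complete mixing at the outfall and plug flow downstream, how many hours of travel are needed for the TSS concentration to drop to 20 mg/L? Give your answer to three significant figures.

Mixed concentration C = ΣQC/ΣQ = (660.0·3.500 + 78.70·395.0) / 738.7 = 33400/738.7 = 45.21 mg/L.
Half-life 0.447 d → k = ln 2 / 0.447 = 1.551 d⁻¹.
45.21·exp(−k·t) = 20 → t = ln(45.21/20)/k = 45440 s = 12.62 h.

12.6 h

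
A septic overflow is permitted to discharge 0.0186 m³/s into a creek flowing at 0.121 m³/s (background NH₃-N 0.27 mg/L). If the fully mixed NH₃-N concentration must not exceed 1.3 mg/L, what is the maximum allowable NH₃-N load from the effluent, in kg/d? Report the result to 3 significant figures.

12.9 kg/d

Mass balance at the limit: 0.1210·0.2700 + 0.01860·Cₑ = 0.1396·1.3 → Cₑ = 8.001 mg/L.
Load = 0.01860 m³/s × 8.001 g/m³ × 86 400 s/d = 12.86 kg/d.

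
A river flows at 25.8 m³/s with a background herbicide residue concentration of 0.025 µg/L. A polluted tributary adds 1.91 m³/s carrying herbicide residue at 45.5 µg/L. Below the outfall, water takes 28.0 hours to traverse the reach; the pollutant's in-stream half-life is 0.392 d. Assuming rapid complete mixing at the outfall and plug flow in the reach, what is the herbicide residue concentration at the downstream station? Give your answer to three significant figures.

0.402 µg/L

After mixing, C = (25.80·0.02500 + 1.910·45.50) / 27.71 = 87.55/27.71 = 3.160 µg/L.
Half-life 0.392 d → k = ln 2 / 0.392 = 1.768 d⁻¹.
Applying C = C₀e^(−kt): 3.160 × 0.1271 = 0.4015 µg/L.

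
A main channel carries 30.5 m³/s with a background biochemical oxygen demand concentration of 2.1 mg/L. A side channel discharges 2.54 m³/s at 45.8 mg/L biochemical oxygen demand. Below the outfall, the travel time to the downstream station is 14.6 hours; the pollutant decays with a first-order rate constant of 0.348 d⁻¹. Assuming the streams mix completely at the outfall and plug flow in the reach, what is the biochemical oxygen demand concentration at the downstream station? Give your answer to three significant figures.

Mass balance: C = (30.50·2.100 + 2.540·45.80) / 33.04 = 180.4/33.04 = 5.460 mg/L.
Applying C = C₀e^(−kt): 5.460 × 0.8092 = 4.418 mg/L.

4.42 mg/L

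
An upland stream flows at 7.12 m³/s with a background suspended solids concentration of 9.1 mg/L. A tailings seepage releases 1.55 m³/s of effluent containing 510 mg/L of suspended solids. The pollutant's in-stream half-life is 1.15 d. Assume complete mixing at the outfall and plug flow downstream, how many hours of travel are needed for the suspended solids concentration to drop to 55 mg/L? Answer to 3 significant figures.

23.3 h

After mixing, C = (7.120·9.100 + 1.550·510.0) / 8.670 = 855.3/8.670 = 98.65 mg/L.
Half-life 1.15 d → k = ln 2 / 1.15 = 0.6027 d⁻¹.
98.65·exp(−k·t) = 55 → t = ln(98.65/55)/k = 83750 s = 23.26 h.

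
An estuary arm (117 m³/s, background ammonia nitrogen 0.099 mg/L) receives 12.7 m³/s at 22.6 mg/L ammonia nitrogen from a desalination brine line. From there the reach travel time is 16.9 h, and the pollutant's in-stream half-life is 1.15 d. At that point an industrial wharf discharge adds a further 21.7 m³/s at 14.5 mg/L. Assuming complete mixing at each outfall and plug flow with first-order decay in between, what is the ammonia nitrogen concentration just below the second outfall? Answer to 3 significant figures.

Mixed concentration C = ΣQC/ΣQ = (117.0·0.09900 + 12.70·22.60) / 129.7 = 298.6/129.7 = 2.302 mg/L; combined flow 129.7 m³/s.
Half-life 1.15 d → k = ln 2 / 1.15 = 0.6027 d⁻¹.
First-order decay: C = 2.302·exp(−k·t) = 2.302·0.6541 = 1.506 mg/L.
At the second outfall, C = (129.7·1.506 + 21.70·14.50) / (129.7 + 21.70) = 3.368 mg/L.

3.37 mg/L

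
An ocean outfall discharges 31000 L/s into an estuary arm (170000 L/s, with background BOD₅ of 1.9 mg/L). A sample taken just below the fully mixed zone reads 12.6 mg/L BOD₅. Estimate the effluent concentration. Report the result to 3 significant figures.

71.3 mg/L

Mass balance: 170000·1.900 + 31000·Cₑ = 201000·12.60
→ Cₑ = (201000·12.60 − 170000·1.900) / 31000 = 71.28 mg/L.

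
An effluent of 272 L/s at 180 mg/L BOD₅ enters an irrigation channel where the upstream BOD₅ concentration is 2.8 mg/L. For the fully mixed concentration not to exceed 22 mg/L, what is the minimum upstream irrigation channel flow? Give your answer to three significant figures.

Set C_mix = 22: (Q·2.800 + 272.0·180.0) / (Q + 272.0) = 22
→ Q = 272.0·(180.0 − 22)/(22 − 2.800) = 2238 L/s.

2240 L/s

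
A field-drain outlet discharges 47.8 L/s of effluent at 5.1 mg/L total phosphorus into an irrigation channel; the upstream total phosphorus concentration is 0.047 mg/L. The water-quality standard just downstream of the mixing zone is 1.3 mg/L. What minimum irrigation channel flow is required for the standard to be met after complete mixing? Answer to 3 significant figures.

Set C_mix = 1.3: (Q·0.04700 + 47.80·5.100) / (Q + 47.80) = 1.3
→ Q = 47.80·(5.100 − 1.3)/(1.3 − 0.04700) = 145.0 L/s.

145 L/s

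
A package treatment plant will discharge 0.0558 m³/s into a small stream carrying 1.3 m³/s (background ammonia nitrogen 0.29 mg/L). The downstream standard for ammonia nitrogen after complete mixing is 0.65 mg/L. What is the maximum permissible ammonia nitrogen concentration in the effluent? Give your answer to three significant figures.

9.04 mg/L

At the limit, (Qr·Cr + Qe·Cₑ)/(Qr + Qe) = 0.65:
Cₑ = (1.356·0.65 − 1.300·0.2900) / 0.05580 = 9.037 mg/L.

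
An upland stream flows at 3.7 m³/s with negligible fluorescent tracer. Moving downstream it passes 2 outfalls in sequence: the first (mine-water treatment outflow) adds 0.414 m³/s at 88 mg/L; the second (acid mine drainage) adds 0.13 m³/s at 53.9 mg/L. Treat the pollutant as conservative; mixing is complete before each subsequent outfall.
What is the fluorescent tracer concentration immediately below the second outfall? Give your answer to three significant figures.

After outfall 1: Q = 3.700 + 0.4140 = 4.114 m³/s; C = (3.700·0 + 0.4140·88.00)/4.114 = 8.856 mg/L.
After outfall 2: Q = 4.114 + 0.1300 = 4.244 m³/s; C = (4.114·8.856 + 0.1300·53.90)/4.244 = 10.24 mg/L.

10.2 mg/L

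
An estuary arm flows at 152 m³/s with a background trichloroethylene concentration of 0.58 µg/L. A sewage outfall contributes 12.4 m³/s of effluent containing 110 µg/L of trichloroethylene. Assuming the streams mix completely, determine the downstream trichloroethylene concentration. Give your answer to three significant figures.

8.83 µg/L

Conservation of mass: C = (152.0·0.5800 + 12.40·110.0) / 164.4 = 1452/164.4 = 8.833 µg/L.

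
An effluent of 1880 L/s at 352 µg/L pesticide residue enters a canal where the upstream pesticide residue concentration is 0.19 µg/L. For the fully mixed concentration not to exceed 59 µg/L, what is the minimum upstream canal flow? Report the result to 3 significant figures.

9370 L/s

Set C_mix = 59: (Q·0.1900 + 1880·352.0) / (Q + 1880) = 59
→ Q = 1880·(352.0 − 59)/(59 − 0.1900) = 9366 L/s.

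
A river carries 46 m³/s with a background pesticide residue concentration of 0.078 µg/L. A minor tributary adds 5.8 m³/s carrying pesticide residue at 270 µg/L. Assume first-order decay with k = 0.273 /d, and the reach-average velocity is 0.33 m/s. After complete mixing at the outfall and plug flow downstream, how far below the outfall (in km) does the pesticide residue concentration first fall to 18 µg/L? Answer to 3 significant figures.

54.4 km

After mixing, C = (46.00·0.07800 + 5.800·270.0) / 51.80 = 1570/51.80 = 30.30 µg/L.
Set 30.30·exp(−k·t) = 18 → t = ln(30.30/18)/k = 164800 s = 45.79 h.
Distance = v·t = 0.33·164800 = 54390 m = 54.39 km.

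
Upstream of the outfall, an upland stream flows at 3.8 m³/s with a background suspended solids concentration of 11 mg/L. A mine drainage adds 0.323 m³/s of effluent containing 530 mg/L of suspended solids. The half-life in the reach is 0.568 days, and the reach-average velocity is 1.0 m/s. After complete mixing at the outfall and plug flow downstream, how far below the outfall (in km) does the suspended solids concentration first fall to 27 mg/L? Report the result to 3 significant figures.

45.9 km

Flow-weighted average: C = (3.800·11.00 + 0.3230·530.0) / 4.123 = 213.0/4.123 = 51.66 mg/L.
Half-life 0.568 d → k = ln 2 / 0.568 = 1.220 d⁻¹.
Set 51.66·exp(−k·t) = 27 → t = ln(51.66/27)/k = 45940 s = 12.76 h.
Distance = v·t = 1.0·45940 = 45940 m = 45.94 km.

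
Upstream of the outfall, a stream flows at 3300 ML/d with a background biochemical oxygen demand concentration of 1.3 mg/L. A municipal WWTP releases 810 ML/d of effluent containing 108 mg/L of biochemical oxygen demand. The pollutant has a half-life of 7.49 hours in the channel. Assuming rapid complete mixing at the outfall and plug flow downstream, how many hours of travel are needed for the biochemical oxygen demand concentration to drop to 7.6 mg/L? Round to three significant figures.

After mixing, C = (3300·1.300 + 810.0·108.0) / 4110 = 91770/4110 = 22.33 mg/L.
Half-life 7.49 h → k = ln 2 / 7.49 = 0.09254 h⁻¹ = 2.221 d⁻¹.
22.33·exp(−k·t) = 7.6 → t = ln(22.33/7.6)/k = 41920 s = 11.65 h.

11.6 h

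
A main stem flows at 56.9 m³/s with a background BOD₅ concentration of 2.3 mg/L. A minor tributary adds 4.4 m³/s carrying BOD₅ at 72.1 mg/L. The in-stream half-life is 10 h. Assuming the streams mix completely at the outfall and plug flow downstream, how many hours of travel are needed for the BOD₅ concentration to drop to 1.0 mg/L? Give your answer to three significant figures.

28.7 h

Mixed concentration C = ΣQC/ΣQ = (56.90·2.300 + 4.400·72.10) / 61.30 = 448.1/61.30 = 7.310 mg/L.
Half-life 10 h → k = ln 2 / 10 = 0.06931 h⁻¹ = 1.664 d⁻¹.
7.310·exp(−k·t) = 1.0 → t = ln(7.310/1.0)/k = 103300 s = 28.70 h.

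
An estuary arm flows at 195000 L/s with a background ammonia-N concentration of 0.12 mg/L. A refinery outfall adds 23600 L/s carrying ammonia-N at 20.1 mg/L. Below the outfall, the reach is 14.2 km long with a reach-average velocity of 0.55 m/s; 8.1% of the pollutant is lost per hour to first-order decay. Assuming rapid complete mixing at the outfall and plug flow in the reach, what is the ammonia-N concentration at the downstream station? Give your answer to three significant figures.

1.24 mg/L

After mixing, C = (195000·0.1200 + 23600·20.10) / 218600 = 497800/218600 = 2.277 mg/L.
Travel time t = 14.2·1000 / 0.55 = 25820 s = 7.172 h.
8.1%/h lost → k = −ln(1 − 0.081) = 0.08447 h⁻¹.
First-order decay: C = 2.277·exp(−k·t) = 2.277·0.5456 = 1.242 mg/L.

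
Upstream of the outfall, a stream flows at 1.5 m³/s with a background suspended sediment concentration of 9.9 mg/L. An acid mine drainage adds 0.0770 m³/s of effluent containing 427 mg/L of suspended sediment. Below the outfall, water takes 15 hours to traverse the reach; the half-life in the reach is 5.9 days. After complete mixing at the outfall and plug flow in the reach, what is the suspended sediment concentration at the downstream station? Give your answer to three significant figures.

Flow-weighted average: C = (1.500·9.900 + 0.07700·427.0) / 1.577 = 47.73/1.577 = 30.27 mg/L.
Half-life 5.9 d → k = ln 2 / 5.9 = 0.1175 d⁻¹.
After decay, C = 30.27 × e^(−kt) = 30.27 × 0.9292 = 28.12 mg/L.

28.1 mg/L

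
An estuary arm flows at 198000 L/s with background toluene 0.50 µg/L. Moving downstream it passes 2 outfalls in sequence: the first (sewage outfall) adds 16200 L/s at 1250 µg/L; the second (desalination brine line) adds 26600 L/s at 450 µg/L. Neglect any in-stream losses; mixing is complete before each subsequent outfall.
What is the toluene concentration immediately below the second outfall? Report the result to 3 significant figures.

134 µg/L

After outfall 1: Q = 198000 + 16200 = 214200 L/s; C = (198000·0.5000 + 16200·1250)/214200 = 95.00 µg/L.
After outfall 2: Q = 214200 + 26600 = 240800 L/s; C = (214200·95.00 + 26600·450.0)/240800 = 134.2 µg/L.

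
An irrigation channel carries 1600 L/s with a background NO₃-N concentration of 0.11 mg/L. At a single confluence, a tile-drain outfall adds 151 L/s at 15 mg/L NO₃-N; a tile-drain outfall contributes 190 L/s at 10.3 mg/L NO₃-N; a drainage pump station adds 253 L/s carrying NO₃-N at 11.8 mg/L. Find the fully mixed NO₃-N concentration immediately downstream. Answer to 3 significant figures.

Mixed concentration C = ΣQC/ΣQ = (1600·0.1100 + 151.0·15.00 + 190.0·10.30 + 253.0·11.80) / 2194 = 7383/2194 = 3.365 mg/L.

3.37 mg/L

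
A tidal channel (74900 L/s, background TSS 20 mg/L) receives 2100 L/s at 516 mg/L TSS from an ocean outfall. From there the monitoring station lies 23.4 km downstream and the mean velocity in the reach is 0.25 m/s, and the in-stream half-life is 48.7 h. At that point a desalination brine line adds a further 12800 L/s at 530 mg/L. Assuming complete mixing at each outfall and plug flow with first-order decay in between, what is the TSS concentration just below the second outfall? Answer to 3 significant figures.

Mixed concentration C = ΣQC/ΣQ = (74900·20.00 + 2100·516.0) / 77000 = 2582000/77000 = 33.53 mg/L; combined flow 77000 L/s.
Travel time t = 23.4·1000 / 0.25 = 93600 s = 26.00 h.
Half-life 48.7 h → k = ln 2 / 48.7 = 0.01423 h⁻¹ = 0.3416 d⁻¹.
Decay over the reach: 33.53·exp(−kt) = 33.53·0.6907 = 23.16 mg/L.
Second outfall: C = (77000·23.16 + 12800·530.0)/89800 = 95.40 mg/L.

95.4 mg/L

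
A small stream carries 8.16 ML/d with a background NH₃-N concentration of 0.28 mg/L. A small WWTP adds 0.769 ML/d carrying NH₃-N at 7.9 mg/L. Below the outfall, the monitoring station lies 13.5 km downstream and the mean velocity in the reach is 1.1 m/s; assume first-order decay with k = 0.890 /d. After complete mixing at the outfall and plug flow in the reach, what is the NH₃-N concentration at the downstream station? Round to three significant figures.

0.825 mg/L

Conservation of mass: C = (8.160·0.2800 + 0.7690·7.900) / 8.929 = 8.360/8.929 = 0.9363 mg/L.
Travel time t = 13.5·1000 / 1.1 = 12270 s = 3.409 h.
First-order decay: C = 0.9363·exp(−k·t) = 0.9363·0.8812 = 0.8251 mg/L.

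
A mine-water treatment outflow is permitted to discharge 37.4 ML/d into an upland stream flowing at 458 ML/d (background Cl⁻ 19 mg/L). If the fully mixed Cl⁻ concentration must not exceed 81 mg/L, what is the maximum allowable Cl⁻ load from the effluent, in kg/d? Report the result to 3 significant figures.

Mass balance at the limit: 458.0·19.00 + 37.40·Cₑ = 495.4·81 → Cₑ = 840.3 mg/L.
37.40 ML/d = 0.4329 m³/s. Load = 0.4329 m³/s × 840.3 g/m³ × 86 400 s/d = 31430 kg/d.

31400 kg/d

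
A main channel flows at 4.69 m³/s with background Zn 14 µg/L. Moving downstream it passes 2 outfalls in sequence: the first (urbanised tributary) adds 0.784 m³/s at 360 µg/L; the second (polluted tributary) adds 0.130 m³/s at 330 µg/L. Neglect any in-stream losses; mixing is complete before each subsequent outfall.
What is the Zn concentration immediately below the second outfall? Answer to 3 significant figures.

69.7 µg/L

After outfall 1: Q = 4.690 + 0.7840 = 5.474 m³/s; C = (4.690·14.00 + 0.7840·360.0)/5.474 = 63.55 µg/L.
After outfall 2: Q = 5.474 + 0.1300 = 5.604 m³/s; C = (5.474·63.55 + 0.1300·330.0)/5.604 = 69.74 µg/L.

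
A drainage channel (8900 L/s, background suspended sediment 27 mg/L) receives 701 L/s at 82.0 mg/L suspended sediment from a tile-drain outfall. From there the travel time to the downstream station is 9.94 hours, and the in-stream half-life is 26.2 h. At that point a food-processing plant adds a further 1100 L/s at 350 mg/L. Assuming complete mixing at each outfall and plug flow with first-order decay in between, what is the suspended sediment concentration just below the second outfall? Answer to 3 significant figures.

57.4 mg/L

After mixing, C = (8900·27.00 + 701.0·82.00) / 9601 = 297800/9601 = 31.02 mg/L; combined flow 9601 L/s.
Half-life 26.2 h → k = ln 2 / 26.2 = 0.02646 h⁻¹ = 0.6349 d⁻¹.
Decay over the reach: 31.02·exp(−kt) = 31.02·0.7688 = 23.84 mg/L.
At the second outfall, C = (9601·23.84 + 1100·350.0) / (9601 + 1100) = 57.37 mg/L.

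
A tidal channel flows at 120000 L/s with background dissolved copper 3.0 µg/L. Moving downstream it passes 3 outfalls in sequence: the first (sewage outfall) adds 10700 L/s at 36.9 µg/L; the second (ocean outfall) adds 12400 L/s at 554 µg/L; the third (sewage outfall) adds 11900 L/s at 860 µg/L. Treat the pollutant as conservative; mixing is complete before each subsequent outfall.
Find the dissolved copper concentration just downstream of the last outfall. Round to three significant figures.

After outfall 1: Q = 120000 + 10700 = 130700 L/s; C = (120000·3.000 + 10700·36.90)/130700 = 5.775 µg/L.
After outfall 2: Q = 130700 + 12400 = 143100 L/s; C = (130700·5.775 + 12400·554.0)/143100 = 53.28 µg/L.
After outfall 3: Q = 143100 + 11900 = 155000 L/s; C = (143100·53.28 + 11900·860.0)/155000 = 115.2 µg/L.

115 µg/L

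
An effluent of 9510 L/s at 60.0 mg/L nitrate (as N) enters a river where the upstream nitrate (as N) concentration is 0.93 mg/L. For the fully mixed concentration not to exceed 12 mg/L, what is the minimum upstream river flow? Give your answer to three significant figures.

Set C_mix = 12: (Q·0.9300 + 9510·60.00) / (Q + 9510) = 12
→ Q = 9510·(60.00 − 12)/(12 − 0.9300) = 41240 L/s.

41200 L/s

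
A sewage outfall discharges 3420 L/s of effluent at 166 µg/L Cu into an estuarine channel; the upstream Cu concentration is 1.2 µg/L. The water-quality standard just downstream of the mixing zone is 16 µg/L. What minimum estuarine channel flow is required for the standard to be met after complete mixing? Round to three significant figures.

34700 L/s

Set C_mix = 16: (Q·1.200 + 3420·166.0) / (Q + 3420) = 16
→ Q = 3420·(166.0 − 16)/(16 − 1.200) = 34660 L/s.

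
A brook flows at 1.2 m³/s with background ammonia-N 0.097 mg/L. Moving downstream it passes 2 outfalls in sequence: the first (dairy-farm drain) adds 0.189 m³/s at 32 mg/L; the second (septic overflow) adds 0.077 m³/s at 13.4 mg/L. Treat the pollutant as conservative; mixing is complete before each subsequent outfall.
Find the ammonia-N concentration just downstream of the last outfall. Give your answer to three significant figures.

4.91 mg/L

Outfall 1: combined Q = 1.389 m³/s; C = (1.200·0.09700 + 0.1890·32.00)/1.389 = 4.438 mg/L.
Outfall 2: combined Q = 1.466 m³/s; C = (1.389·4.438 + 0.07700·13.40)/1.466 = 4.909 mg/L.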